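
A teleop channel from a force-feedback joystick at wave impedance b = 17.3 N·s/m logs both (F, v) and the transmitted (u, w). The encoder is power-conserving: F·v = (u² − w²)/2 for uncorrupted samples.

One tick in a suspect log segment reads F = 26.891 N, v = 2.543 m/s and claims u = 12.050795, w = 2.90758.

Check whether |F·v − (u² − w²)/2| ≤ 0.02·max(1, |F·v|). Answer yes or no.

F·v = 26.891×2.543 = 68.383813 W.
(u² − w²)/2 = (145.221660 − 8.454021)/2 = 68.383819 W.
|Δ| = 0.000006;  2% of max(1, |F·v|) = 1.367676.

yes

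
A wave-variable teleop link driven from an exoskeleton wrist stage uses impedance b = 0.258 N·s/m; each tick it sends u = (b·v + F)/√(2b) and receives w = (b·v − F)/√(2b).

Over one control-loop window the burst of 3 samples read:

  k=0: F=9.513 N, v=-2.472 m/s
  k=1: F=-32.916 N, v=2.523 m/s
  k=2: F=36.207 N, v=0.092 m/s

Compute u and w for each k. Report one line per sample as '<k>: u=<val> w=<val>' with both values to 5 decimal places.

0: u=12.35533 w=-14.13105
1: u=-44.91669 w=46.72904
2: u=50.43736 w=-50.37127

k=0: b·v=0.258×(-2.472)=-0.63778; √(2b)=0.71833; u=(-0.63778+9.513)/0.71833=12.35533, w=(-0.63778−9.513)/0.71833=-14.13105
k=1: b·v=0.258×2.523=0.65093; √(2b)=0.71833; u=(0.65093+(-32.916))/0.71833=-44.91669, w=(0.65093−(-32.916))/0.71833=46.72904
k=2: b·v=0.258×0.092=0.02374; √(2b)=0.71833; u=(0.02374+36.207)/0.71833=50.43736, w=(0.02374−36.207)/0.71833=-50.37127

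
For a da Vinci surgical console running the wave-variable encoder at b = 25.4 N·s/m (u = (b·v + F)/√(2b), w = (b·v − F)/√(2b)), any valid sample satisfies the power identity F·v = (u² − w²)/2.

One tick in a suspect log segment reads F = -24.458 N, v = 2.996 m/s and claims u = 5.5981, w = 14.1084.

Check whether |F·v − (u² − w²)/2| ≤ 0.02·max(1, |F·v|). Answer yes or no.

no

F·v = (-24.458)×2.996 = -73.27617 W.
(u² − w²)/2 = (31.33872 − 199.04695)/2 = -83.85411 W.
|Δ| = 10.57795;  2% of max(1, |F·v|) = 1.46552.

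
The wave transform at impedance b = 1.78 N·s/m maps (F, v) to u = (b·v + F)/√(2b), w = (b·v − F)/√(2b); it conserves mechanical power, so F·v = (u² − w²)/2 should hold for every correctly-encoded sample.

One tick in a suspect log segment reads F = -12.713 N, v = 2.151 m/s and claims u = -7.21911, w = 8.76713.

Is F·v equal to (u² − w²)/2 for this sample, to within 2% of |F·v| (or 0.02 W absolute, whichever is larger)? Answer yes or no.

F·v = (-12.713)×2.151 = -27.34566 W.
(u² − w²)/2 = (52.11555 − 76.86257)/2 = -12.37351 W.
|Δ| = 14.97215;  2% of max(1, |F·v|) = 0.54691.

no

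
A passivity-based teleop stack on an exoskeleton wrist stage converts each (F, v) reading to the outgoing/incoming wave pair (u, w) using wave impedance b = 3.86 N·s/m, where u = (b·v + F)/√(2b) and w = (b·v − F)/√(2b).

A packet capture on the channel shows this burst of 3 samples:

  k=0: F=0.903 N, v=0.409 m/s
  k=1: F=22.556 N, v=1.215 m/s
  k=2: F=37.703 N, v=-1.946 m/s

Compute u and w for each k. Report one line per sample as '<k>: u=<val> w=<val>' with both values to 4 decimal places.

k=0: b·v=3.86×0.409=1.5787; √(2b)=2.7785; u=(1.5787+0.903)/2.7785=0.8932, w=(1.5787−0.903)/2.7785=0.2432
k=1: b·v=3.86×1.215=4.6899; √(2b)=2.7785; u=(4.6899+22.556)/2.7785=9.8060, w=(4.6899−22.556)/2.7785=-6.4302
k=2: b·v=3.86×(-1.946)=-7.5116; √(2b)=2.7785; u=(-7.5116+37.703)/2.7785=10.8661, w=(-7.5116−37.703)/2.7785=-16.2731

0: u=0.8932 w=0.2432
1: u=9.8060 w=-6.4302
2: u=10.8661 w=-16.2731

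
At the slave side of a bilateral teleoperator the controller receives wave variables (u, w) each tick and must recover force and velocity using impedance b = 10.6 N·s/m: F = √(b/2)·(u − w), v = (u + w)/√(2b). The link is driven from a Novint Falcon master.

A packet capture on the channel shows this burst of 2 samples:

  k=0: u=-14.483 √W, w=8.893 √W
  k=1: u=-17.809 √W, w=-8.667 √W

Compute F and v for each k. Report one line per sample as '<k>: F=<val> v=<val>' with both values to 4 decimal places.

0: F=-53.8156 v=-1.2141
1: F=-21.0465 v=-5.7502

k=0: u−w=-23.3760, u+w=-5.5900; √(b/2)=2.3022, √(2b)=4.6043; F=2.3022×(-23.376)=-53.8156, v=-5.5900/4.6043=-1.2141
k=1: u−w=-9.1420, u+w=-26.4760; √(b/2)=2.3022, √(2b)=4.6043; F=2.3022×(-9.142)=-21.0465, v=-26.4760/4.6043=-5.7502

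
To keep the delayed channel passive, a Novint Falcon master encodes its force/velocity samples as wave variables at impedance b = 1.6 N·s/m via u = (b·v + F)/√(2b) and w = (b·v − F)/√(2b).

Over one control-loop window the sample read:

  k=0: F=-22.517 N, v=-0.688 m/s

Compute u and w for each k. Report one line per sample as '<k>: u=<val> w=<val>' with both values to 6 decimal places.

0: u=-13.202752 w=11.972020

k=0: b·v=1.6×(-0.688)=-1.100800; √(2b)=1.788854; u=(-1.100800+(-22.517))/1.788854=-13.202752, w=(-1.100800−(-22.517))/1.788854=11.972020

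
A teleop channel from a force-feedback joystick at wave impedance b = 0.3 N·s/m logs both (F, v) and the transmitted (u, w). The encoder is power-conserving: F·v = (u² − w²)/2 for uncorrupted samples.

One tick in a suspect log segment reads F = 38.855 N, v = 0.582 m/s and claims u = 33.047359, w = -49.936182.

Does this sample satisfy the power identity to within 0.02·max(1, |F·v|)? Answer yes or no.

F·v = 38.855×0.582 = 22.613610 W.
(u² − w²)/2 = (1092.127937 − 2493.622273)/2 = -700.747168 W.
|Δ| = 723.360778;  2% of max(1, |F·v|) = 0.452272.

no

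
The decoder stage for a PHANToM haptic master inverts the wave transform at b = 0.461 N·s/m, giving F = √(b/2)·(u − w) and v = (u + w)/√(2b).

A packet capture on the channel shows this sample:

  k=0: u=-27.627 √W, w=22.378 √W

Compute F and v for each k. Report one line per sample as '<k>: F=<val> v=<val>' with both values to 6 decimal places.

k=0: u−w=-50.005000, u+w=-5.249000; √(b/2)=0.480104, √(2b)=0.960208; F=0.480104×(-50.005)=-24.007608, v=-5.249000/0.960208=-5.466522

0: F=-24.007608 v=-5.466522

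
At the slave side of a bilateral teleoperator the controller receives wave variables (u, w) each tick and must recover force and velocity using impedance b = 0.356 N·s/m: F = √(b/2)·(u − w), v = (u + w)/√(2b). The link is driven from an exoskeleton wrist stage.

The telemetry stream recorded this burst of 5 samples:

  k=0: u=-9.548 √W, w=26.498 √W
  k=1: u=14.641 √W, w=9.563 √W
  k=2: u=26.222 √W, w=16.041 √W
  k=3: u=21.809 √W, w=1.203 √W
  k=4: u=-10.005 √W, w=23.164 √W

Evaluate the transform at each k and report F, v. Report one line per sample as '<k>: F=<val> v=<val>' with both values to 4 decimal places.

0: F=-15.2078 v=20.0877
1: F=2.1424 v=28.6845
2: F=4.2954 v=50.0865
3: F=8.6937 v=27.2718
4: F=-13.9940 v=15.5949

k=0: u−w=-36.0460, u+w=16.9500; √(b/2)=0.4219, √(2b)=0.8438; F=0.4219×(-36.046)=-15.2078, v=16.9500/0.8438=20.0877
k=1: u−w=5.0780, u+w=24.2040; √(b/2)=0.4219, √(2b)=0.8438; F=0.4219×5.078=2.1424, v=24.2040/0.8438=28.6845
k=2: u−w=10.1810, u+w=42.2630; √(b/2)=0.4219, √(2b)=0.8438; F=0.4219×10.181=4.2954, v=42.2630/0.8438=50.0865
k=3: u−w=20.6060, u+w=23.0120; √(b/2)=0.4219, √(2b)=0.8438; F=0.4219×20.606=8.6937, v=23.0120/0.8438=27.2718
k=4: u−w=-33.1690, u+w=13.1590; √(b/2)=0.4219, √(2b)=0.8438; F=0.4219×(-33.169)=-13.9940, v=13.1590/0.8438=15.5949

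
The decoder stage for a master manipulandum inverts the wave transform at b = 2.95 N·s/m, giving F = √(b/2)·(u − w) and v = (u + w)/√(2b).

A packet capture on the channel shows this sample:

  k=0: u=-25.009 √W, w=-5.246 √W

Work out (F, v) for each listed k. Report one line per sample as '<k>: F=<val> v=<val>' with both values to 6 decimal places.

0: F=-24.002080 v=-12.455786

k=0: u−w=-19.763000, u+w=-30.255000; √(b/2)=1.214496, √(2b)=2.428992; F=1.214496×(-19.763)=-24.002080, v=-30.255000/2.428992=-12.455786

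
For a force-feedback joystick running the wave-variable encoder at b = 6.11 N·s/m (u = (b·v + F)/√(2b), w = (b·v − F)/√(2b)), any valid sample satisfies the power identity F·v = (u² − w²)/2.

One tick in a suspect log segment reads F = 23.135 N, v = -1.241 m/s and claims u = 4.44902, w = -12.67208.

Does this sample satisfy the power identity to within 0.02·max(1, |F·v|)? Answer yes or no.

no

F·v = 23.135×(-1.241) = -28.7105 W.
(u² − w²)/2 = (19.7938 − 160.5816)/2 = -70.3939 W.
|Δ| = 41.6834;  2% of max(1, |F·v|) = 0.5742.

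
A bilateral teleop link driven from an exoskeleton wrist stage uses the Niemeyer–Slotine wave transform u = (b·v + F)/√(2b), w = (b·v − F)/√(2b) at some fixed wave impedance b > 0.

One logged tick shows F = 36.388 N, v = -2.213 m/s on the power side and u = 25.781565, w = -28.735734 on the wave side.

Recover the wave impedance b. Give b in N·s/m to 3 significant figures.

u + w = -2.954169;  u + w = √(2b)·v, so √(2b) = -2.954169/(-2.213) = 1.334916.
b = (√(2b))²/2 = 1.782001/2 = 0.891000.
(Check via u − w = 2F/√(2b): u − w = 54.517299, 2F/√(2b) = 54.517290.)

b = 0.891 N·s/m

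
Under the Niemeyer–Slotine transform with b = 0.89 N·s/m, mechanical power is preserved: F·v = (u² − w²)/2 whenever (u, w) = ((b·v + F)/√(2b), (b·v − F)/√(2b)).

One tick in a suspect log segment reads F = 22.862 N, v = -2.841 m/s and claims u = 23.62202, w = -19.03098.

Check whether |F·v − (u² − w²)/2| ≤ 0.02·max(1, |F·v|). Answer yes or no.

no

F·v = 22.862×(-2.841) = -64.9509 W.
(u² − w²)/2 = (557.9998 − 362.1782)/2 = 97.9108 W.
|Δ| = 162.8618;  2% of max(1, |F·v|) = 1.2990.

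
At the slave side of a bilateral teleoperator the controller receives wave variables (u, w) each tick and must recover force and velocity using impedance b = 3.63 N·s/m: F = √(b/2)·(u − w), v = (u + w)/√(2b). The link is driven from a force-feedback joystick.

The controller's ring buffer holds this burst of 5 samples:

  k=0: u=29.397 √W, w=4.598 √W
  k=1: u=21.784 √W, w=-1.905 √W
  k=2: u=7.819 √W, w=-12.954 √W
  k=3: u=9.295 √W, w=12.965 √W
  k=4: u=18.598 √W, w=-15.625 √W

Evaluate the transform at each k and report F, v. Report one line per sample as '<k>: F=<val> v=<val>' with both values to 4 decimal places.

0: F=33.4097 v=12.6167
1: F=31.9143 v=7.3778
2: F=27.9858 v=-1.9058
3: F=-4.9443 v=8.2615
4: F=46.1059 v=1.1034

k=0: u−w=24.7990, u+w=33.9950; √(b/2)=1.3472, √(2b)=2.6944; F=1.3472×24.799=33.4097, v=33.9950/2.6944=12.6167
k=1: u−w=23.6890, u+w=19.8790; √(b/2)=1.3472, √(2b)=2.6944; F=1.3472×23.689=31.9143, v=19.8790/2.6944=7.3778
k=2: u−w=20.7730, u+w=-5.1350; √(b/2)=1.3472, √(2b)=2.6944; F=1.3472×20.773=27.9858, v=-5.1350/2.6944=-1.9058
k=3: u−w=-3.6700, u+w=22.2600; √(b/2)=1.3472, √(2b)=2.6944; F=1.3472×(-3.67)=-4.9443, v=22.2600/2.6944=8.2615
k=4: u−w=34.2230, u+w=2.9730; √(b/2)=1.3472, √(2b)=2.6944; F=1.3472×34.223=46.1059, v=2.9730/2.6944=1.1034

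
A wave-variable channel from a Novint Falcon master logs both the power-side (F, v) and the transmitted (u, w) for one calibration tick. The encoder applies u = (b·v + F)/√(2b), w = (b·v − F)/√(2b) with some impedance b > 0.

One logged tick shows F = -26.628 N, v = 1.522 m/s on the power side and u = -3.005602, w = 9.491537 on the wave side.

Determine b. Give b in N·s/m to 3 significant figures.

b = 9.08 N·s/m

u + w = 6.485935;  u + w = √(2b)·v, so √(2b) = 6.485935/1.522 = 4.261455.
b = (√(2b))²/2 = 18.160001/2 = 9.080001.
(Check via u − w = 2F/√(2b): u − w = -12.497139, 2F/√(2b) = -12.497139.)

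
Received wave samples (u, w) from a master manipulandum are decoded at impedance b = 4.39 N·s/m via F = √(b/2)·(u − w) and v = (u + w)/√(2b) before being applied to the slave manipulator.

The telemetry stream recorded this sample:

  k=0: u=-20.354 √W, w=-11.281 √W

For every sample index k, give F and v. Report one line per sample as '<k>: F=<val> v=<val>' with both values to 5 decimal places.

k=0: u−w=-9.07300, u+w=-31.63500; √(b/2)=1.48155, √(2b)=2.96311; F=1.48155×(-9.073)=-13.44213, v=-31.63500/2.96311=-10.67630

0: F=-13.44213 v=-10.67630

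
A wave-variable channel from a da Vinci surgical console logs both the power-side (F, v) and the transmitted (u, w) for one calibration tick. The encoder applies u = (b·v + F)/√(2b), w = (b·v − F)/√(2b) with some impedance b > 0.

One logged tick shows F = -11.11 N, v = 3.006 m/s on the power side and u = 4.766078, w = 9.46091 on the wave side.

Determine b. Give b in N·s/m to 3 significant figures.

b = 11.2 N·s/m

u + w = 14.226988;  u + w = √(2b)·v, so √(2b) = 14.226988/3.006 = 4.732864.
b = (√(2b))²/2 = 22.399998/2 = 11.199999.
(Check via u − w = 2F/√(2b): u − w = -4.694832, 2F/√(2b) = -4.694832.)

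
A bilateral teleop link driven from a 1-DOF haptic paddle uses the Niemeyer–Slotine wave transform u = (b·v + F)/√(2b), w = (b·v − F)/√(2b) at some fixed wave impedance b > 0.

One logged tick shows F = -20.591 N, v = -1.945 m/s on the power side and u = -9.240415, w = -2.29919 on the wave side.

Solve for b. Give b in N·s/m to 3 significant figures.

u + w = -11.539605;  u + w = √(2b)·v, so √(2b) = -11.539605/(-1.945) = 5.932959.
b = (√(2b))²/2 = 35.200001/2 = 17.600000.
(Check via u − w = 2F/√(2b): u − w = -6.941225, 2F/√(2b) = -6.941225.)

b = 17.6 N·s/m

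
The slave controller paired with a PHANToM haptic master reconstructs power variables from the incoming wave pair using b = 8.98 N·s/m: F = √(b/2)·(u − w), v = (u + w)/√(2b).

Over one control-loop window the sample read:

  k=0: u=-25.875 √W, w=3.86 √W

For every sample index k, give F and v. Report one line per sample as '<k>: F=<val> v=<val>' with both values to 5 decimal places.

k=0: u−w=-29.73500, u+w=-22.01500; √(b/2)=2.11896, √(2b)=4.23792; F=2.11896×(-29.735)=-63.00734, v=-22.01500/4.23792=-5.19476

0: F=-63.00734 v=-5.19476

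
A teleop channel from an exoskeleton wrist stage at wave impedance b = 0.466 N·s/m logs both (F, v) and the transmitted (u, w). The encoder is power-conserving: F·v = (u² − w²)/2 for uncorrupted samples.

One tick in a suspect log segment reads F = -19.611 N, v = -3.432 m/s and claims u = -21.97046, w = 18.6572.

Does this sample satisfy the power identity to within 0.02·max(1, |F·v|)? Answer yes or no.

F·v = (-19.611)×(-3.432) = 67.30495 W.
(u² − w²)/2 = (482.70111 − 348.09111)/2 = 67.30500 W.
|Δ| = 0.00005;  2% of max(1, |F·v|) = 1.34610.

yes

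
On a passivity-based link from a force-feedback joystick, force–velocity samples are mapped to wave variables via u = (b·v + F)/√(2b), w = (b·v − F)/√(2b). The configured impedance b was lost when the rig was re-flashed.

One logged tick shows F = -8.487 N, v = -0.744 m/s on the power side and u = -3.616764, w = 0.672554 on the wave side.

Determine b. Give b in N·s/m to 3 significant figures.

b = 7.83 N·s/m

u + w = -2.944210;  u + w = √(2b)·v, so √(2b) = -2.944210/(-0.744) = 3.957272.
b = (√(2b))²/2 = 15.659998/2 = 7.829999.
(Check via u − w = 2F/√(2b): u − w = -4.289318, 2F/√(2b) = -4.289319.)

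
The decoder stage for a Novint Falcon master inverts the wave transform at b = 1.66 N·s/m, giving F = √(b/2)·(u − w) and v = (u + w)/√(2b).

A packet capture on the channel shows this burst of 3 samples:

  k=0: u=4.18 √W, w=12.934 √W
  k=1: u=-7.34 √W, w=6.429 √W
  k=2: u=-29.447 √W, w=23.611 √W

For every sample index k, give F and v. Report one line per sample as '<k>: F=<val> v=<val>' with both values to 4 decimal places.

k=0: u−w=-8.7540, u+w=17.1140; √(b/2)=0.9110, √(2b)=1.8221; F=0.9110×(-8.754)=-7.9753, v=17.1140/1.8221=9.3925
k=1: u−w=-13.7690, u+w=-0.9110; √(b/2)=0.9110, √(2b)=1.8221; F=0.9110×(-13.769)=-12.5442, v=-0.9110/1.8221=-0.5000
k=2: u−w=-53.0580, u+w=-5.8360; √(b/2)=0.9110, √(2b)=1.8221; F=0.9110×(-53.058)=-48.3381, v=-5.8360/1.8221=-3.2029

0: F=-7.9753 v=9.3925
1: F=-12.5442 v=-0.5000
2: F=-48.3381 v=-3.2029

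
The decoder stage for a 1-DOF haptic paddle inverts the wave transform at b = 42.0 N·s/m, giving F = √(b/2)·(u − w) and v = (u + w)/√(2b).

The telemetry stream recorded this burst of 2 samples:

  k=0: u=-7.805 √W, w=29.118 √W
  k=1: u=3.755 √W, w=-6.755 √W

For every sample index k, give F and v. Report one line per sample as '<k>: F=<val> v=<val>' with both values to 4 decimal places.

k=0: u−w=-36.9230, u+w=21.3130; √(b/2)=4.5826, √(2b)=9.1652; F=4.5826×(-36.923)=-169.2024, v=21.3130/9.1652=2.3254
k=1: u−w=10.5100, u+w=-3.0000; √(b/2)=4.5826, √(2b)=9.1652; F=4.5826×10.51=48.1629, v=-3.0000/9.1652=-0.3273

0: F=-169.2024 v=2.3254
1: F=48.1629 v=-0.3273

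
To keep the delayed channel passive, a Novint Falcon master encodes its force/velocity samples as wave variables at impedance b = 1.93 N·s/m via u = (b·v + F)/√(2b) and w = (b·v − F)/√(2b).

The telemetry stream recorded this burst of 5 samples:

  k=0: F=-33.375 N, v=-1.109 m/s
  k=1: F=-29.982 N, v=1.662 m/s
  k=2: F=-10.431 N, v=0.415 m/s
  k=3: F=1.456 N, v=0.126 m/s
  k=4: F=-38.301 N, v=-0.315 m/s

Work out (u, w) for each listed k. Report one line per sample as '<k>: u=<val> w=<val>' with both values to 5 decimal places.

k=0: b·v=1.93×(-1.109)=-2.14037; √(2b)=1.96469; u=(-2.14037+(-33.375))/1.96469=-18.07685, w=(-2.14037−(-33.375))/1.96469=15.89801
k=1: b·v=1.93×1.662=3.20766; √(2b)=1.96469; u=(3.20766+(-29.982))/1.96469=-13.62778, w=(3.20766−(-29.982))/1.96469=16.89309
k=2: b·v=1.93×0.415=0.80095; √(2b)=1.96469; u=(0.80095+(-10.431))/1.96469=-4.90157, w=(0.80095−(-10.431))/1.96469=5.71691
k=3: b·v=1.93×0.126=0.24318; √(2b)=1.96469; u=(0.24318+1.456)/1.96469=0.86486, w=(0.24318−1.456)/1.96469=-0.61731
k=4: b·v=1.93×(-0.315)=-0.60795; √(2b)=1.96469; u=(-0.60795+(-38.301))/1.96469=-19.80413, w=(-0.60795−(-38.301))/1.96469=19.18526

0: u=-18.07685 w=15.89801
1: u=-13.62778 w=16.89309
2: u=-4.90157 w=5.71691
3: u=0.86486 w=-0.61731
4: u=-19.80413 w=19.18526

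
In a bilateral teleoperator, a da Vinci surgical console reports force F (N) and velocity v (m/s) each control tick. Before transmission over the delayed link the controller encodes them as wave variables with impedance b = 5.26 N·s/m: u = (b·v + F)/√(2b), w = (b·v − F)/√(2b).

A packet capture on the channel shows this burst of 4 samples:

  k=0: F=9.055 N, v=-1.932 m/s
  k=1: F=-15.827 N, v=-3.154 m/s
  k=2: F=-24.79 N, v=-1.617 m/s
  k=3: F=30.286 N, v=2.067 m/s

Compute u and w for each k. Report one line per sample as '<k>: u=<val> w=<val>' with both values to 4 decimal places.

0: u=-0.3414 w=-5.9250
1: u=-9.9946 w=-0.2353
2: u=-10.2654 w=5.0208
3: u=12.6897 w=-5.9855

k=0: b·v=5.26×(-1.932)=-10.1623; √(2b)=3.2435; u=(-10.1623+9.055)/3.2435=-0.3414, w=(-10.1623−9.055)/3.2435=-5.9250
k=1: b·v=5.26×(-3.154)=-16.5900; √(2b)=3.2435; u=(-16.5900+(-15.827))/3.2435=-9.9946, w=(-16.5900−(-15.827))/3.2435=-0.2353
k=2: b·v=5.26×(-1.617)=-8.5054; √(2b)=3.2435; u=(-8.5054+(-24.79))/3.2435=-10.2654, w=(-8.5054−(-24.79))/3.2435=5.0208
k=3: b·v=5.26×2.067=10.8724; √(2b)=3.2435; u=(10.8724+30.286)/3.2435=12.6897, w=(10.8724−30.286)/3.2435=-5.9855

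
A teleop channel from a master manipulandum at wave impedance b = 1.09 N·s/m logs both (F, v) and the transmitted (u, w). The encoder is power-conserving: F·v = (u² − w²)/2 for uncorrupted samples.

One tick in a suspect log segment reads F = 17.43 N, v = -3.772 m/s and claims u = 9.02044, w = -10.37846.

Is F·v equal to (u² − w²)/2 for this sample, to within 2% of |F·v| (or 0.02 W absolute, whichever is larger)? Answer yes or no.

no

F·v = 17.43×(-3.772) = -65.74596 W.
(u² − w²)/2 = (81.36834 − 107.71243)/2 = -13.17205 W.
|Δ| = 52.57391;  2% of max(1, |F·v|) = 1.31492.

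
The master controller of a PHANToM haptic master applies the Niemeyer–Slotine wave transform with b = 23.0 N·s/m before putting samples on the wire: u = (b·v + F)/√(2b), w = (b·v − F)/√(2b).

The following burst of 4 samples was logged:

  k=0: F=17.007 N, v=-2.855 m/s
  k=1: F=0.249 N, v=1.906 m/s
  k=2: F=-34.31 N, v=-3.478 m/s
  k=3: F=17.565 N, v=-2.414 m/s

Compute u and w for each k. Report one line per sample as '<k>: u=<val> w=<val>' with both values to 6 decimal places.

0: u=-7.174231 w=-12.189321
1: u=6.500274 w=6.426847
2: u=-16.853205 w=-6.735738
3: u=-5.596454 w=-10.776090

k=0: b·v=23.0×(-2.855)=-65.665000; √(2b)=6.782330; u=(-65.665000+17.007)/6.782330=-7.174231, w=(-65.665000−17.007)/6.782330=-12.189321
k=1: b·v=23.0×1.906=43.838000; √(2b)=6.782330; u=(43.838000+0.249)/6.782330=6.500274, w=(43.838000−0.249)/6.782330=6.426847
k=2: b·v=23.0×(-3.478)=-79.994000; √(2b)=6.782330; u=(-79.994000+(-34.31))/6.782330=-16.853205, w=(-79.994000−(-34.31))/6.782330=-6.735738
k=3: b·v=23.0×(-2.414)=-55.522000; √(2b)=6.782330; u=(-55.522000+17.565)/6.782330=-5.596454, w=(-55.522000−17.565)/6.782330=-10.776090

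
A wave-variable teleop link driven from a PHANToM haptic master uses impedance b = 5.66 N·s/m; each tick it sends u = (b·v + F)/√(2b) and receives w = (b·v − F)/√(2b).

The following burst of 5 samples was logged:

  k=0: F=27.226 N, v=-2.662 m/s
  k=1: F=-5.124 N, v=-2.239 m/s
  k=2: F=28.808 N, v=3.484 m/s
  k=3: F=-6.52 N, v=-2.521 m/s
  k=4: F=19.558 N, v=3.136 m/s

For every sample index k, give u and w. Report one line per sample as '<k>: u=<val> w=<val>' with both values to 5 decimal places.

k=0: b·v=5.66×(-2.662)=-15.06692; √(2b)=3.36452; u=(-15.06692+27.226)/3.36452=3.61391, w=(-15.06692−27.226)/3.36452=-12.57027
k=1: b·v=5.66×(-2.239)=-12.67274; √(2b)=3.36452; u=(-12.67274+(-5.124))/3.36452=-5.28953, w=(-12.67274−(-5.124))/3.36452=-2.24363
k=2: b·v=5.66×3.484=19.71944; √(2b)=3.36452; u=(19.71944+28.808)/3.36452=14.42328, w=(19.71944−28.808)/3.36452=-2.70129
k=3: b·v=5.66×(-2.521)=-14.26886; √(2b)=3.36452; u=(-14.26886+(-6.52))/3.36452=-6.17885, w=(-14.26886−(-6.52))/3.36452=-2.30311
k=4: b·v=5.66×3.136=17.74976; √(2b)=3.36452; u=(17.74976+19.558)/3.36452=11.08858, w=(17.74976−19.558)/3.36452=-0.53744

0: u=3.61391 w=-12.57027
1: u=-5.28953 w=-2.24363
2: u=14.42328 w=-2.70129
3: u=-6.17885 w=-2.30311
4: u=11.08858 w=-0.53744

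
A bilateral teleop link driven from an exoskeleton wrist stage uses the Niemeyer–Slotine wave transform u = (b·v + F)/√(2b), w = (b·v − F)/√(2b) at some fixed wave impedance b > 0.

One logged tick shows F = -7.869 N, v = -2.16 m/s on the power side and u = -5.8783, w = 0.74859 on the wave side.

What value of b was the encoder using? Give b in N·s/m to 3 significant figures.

b = 2.82 N·s/m

u + w = -5.1297;  u + w = √(2b)·v, so √(2b) = -5.1297/(-2.16) = 2.3749.
b = (√(2b))²/2 = 5.6400/2 = 2.8200.
(Check via u − w = 2F/√(2b): u − w = -6.6269, 2F/√(2b) = -6.6269.)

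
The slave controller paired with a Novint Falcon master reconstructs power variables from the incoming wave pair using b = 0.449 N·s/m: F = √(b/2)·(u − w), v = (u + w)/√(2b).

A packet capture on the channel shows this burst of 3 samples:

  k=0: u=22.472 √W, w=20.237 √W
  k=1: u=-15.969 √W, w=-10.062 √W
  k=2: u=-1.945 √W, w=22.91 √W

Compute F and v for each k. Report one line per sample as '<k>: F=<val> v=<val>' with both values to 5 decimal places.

k=0: u−w=2.23500, u+w=42.70900; √(b/2)=0.47381, √(2b)=0.94763; F=0.47381×2.235=1.05897, v=42.70900/0.94763=45.06934
k=1: u−w=-5.90700, u+w=-26.03100; √(b/2)=0.47381, √(2b)=0.94763; F=0.47381×(-5.907)=-2.79882, v=-26.03100/0.94763=-27.46962
k=2: u−w=-24.85500, u+w=20.96500; √(b/2)=0.47381, √(2b)=0.94763; F=0.47381×(-24.855)=-11.77665, v=20.96500/0.94763=22.12365

0: F=1.05897 v=45.06934
1: F=-2.79882 v=-27.46962
2: F=-11.77665 v=22.12365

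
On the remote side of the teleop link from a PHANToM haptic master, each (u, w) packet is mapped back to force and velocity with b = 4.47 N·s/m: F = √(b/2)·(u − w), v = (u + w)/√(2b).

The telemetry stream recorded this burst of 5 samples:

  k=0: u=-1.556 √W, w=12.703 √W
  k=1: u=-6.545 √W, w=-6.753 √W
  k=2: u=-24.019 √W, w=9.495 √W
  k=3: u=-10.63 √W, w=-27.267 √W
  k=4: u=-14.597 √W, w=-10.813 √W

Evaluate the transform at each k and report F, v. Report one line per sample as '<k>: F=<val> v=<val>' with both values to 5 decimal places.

k=0: u−w=-14.25900, u+w=11.14700; √(b/2)=1.49499, √(2b)=2.98998; F=1.49499×(-14.259)=-21.31709, v=11.14700/2.98998=3.72811
k=1: u−w=0.20800, u+w=-13.29800; √(b/2)=1.49499, √(2b)=2.98998; F=1.49499×0.208=0.31096, v=-13.29800/2.98998=-4.44752
k=2: u−w=-33.51400, u+w=-14.52400; √(b/2)=1.49499, √(2b)=2.98998; F=1.49499×(-33.514)=-50.10315, v=-14.52400/2.98998=-4.85755
k=3: u−w=16.63700, u+w=-37.89700; √(b/2)=1.49499, √(2b)=2.98998; F=1.49499×16.637=24.87218, v=-37.89700/2.98998=-12.67465
k=4: u−w=-3.78400, u+w=-25.41000; √(b/2)=1.49499, √(2b)=2.98998; F=1.49499×(-3.784)=-5.65705, v=-25.41000/2.98998=-8.49838

0: F=-21.31709 v=3.72811
1: F=0.31096 v=-4.44752
2: F=-50.10315 v=-4.85755
3: F=24.87218 v=-12.67465
4: F=-5.65705 v=-8.49838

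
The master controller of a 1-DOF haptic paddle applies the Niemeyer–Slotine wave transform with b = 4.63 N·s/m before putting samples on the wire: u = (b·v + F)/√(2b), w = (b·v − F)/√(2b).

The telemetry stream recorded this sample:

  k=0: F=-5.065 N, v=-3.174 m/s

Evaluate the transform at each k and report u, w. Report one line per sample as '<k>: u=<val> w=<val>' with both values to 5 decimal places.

0: u=-6.49374 w=-3.16482

k=0: b·v=4.63×(-3.174)=-14.69562; √(2b)=3.04302; u=(-14.69562+(-5.065))/3.04302=-6.49374, w=(-14.69562−(-5.065))/3.04302=-3.16482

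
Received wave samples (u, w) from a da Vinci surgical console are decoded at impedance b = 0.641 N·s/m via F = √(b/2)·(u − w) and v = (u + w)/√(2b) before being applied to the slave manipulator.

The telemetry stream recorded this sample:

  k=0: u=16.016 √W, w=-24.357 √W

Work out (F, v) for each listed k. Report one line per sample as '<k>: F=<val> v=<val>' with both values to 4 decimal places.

0: F=22.8563 v=-7.3667

k=0: u−w=40.3730, u+w=-8.3410; √(b/2)=0.5661, √(2b)=1.1323; F=0.5661×40.373=22.8563, v=-8.3410/1.1323=-7.3667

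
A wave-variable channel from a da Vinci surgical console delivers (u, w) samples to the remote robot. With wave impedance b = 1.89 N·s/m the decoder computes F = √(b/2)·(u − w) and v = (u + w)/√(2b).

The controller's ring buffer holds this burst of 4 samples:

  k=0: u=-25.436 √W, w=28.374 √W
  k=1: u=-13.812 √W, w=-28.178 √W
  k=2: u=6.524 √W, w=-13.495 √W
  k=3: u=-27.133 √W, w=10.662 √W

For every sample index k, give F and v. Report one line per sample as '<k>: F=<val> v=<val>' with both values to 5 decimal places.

0: F=-52.30930 v=1.51114
1: F=13.96535 v=-21.59733
2: F=19.46069 v=-3.58550
3: F=-36.74094 v=-8.47177

k=0: u−w=-53.81000, u+w=2.93800; √(b/2)=0.97211, √(2b)=1.94422; F=0.97211×(-53.81)=-52.30930, v=2.93800/1.94422=1.51114
k=1: u−w=14.36600, u+w=-41.99000; √(b/2)=0.97211, √(2b)=1.94422; F=0.97211×14.366=13.96535, v=-41.99000/1.94422=-21.59733
k=2: u−w=20.01900, u+w=-6.97100; √(b/2)=0.97211, √(2b)=1.94422; F=0.97211×20.019=19.46069, v=-6.97100/1.94422=-3.58550
k=3: u−w=-37.79500, u+w=-16.47100; √(b/2)=0.97211, √(2b)=1.94422; F=0.97211×(-37.795)=-36.74094, v=-16.47100/1.94422=-8.47177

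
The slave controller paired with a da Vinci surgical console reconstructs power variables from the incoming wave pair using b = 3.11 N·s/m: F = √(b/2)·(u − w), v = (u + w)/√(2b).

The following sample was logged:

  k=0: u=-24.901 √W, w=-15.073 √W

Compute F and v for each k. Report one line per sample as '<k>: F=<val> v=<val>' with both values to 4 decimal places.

k=0: u−w=-9.8280, u+w=-39.9740; √(b/2)=1.2470, √(2b)=2.4940; F=1.2470×(-9.828)=-12.2555, v=-39.9740/2.4940=-16.0281

0: F=-12.2555 v=-16.0281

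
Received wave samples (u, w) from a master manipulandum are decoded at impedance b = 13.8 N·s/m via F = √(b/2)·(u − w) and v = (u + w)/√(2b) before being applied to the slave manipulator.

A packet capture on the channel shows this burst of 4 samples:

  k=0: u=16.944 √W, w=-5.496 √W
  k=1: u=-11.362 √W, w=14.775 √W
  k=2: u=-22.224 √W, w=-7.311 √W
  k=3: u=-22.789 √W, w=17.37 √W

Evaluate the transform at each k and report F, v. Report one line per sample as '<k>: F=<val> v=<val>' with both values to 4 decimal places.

k=0: u−w=22.4400, u+w=11.4480; √(b/2)=2.6268, √(2b)=5.2536; F=2.6268×22.44=58.9451, v=11.4480/5.2536=2.1791
k=1: u−w=-26.1370, u+w=3.4130; √(b/2)=2.6268, √(2b)=5.2536; F=2.6268×(-26.137)=-68.6563, v=3.4130/5.2536=0.6497
k=2: u−w=-14.9130, u+w=-29.5350; √(b/2)=2.6268, √(2b)=5.2536; F=2.6268×(-14.913)=-39.1732, v=-29.5350/5.2536=-5.6219
k=3: u−w=-40.1590, u+w=-5.4190; √(b/2)=2.6268, √(2b)=5.2536; F=2.6268×(-40.159)=-105.4891, v=-5.4190/5.2536=-1.0315

0: F=58.9451 v=2.1791
1: F=-68.6563 v=0.6497
2: F=-39.1732 v=-5.6219
3: F=-105.4891 v=-1.0315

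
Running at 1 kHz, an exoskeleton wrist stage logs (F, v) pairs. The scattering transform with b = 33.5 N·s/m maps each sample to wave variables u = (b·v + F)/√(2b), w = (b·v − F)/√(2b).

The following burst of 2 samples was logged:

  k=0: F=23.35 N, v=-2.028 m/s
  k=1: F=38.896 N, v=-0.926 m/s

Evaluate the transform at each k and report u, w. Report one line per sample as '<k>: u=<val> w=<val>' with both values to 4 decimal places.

k=0: b·v=33.5×(-2.028)=-67.9380; √(2b)=8.1854; u=(-67.9380+23.35)/8.1854=-5.4473, w=(-67.9380−23.35)/8.1854=-11.1526
k=1: b·v=33.5×(-0.926)=-31.0210; √(2b)=8.1854; u=(-31.0210+38.896)/8.1854=0.9621, w=(-31.0210−38.896)/8.1854=-8.5417

0: u=-5.4473 w=-11.1526
1: u=0.9621 w=-8.5417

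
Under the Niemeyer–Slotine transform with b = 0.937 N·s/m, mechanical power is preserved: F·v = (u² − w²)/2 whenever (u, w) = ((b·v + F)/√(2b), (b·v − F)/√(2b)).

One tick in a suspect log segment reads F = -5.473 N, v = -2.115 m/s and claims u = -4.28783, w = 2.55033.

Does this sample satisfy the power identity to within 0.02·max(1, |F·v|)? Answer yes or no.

F·v = (-5.473)×(-2.115) = 11.57540 W.
(u² − w²)/2 = (18.38549 − 6.50418)/2 = 5.94065 W.
|Δ| = 5.63474;  2% of max(1, |F·v|) = 0.23151.

no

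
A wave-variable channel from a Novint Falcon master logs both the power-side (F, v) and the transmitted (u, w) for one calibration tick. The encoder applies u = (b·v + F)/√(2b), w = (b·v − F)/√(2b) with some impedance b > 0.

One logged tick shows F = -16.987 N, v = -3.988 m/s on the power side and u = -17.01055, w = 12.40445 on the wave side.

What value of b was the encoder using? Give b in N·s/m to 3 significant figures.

b = 0.667 N·s/m

u + w = -4.6061;  u + w = √(2b)·v, so √(2b) = -4.6061/(-3.988) = 1.1550.
b = (√(2b))²/2 = 1.3340/2 = 0.6670.
(Check via u − w = 2F/√(2b): u − w = -29.4150, 2F/√(2b) = -29.4150.)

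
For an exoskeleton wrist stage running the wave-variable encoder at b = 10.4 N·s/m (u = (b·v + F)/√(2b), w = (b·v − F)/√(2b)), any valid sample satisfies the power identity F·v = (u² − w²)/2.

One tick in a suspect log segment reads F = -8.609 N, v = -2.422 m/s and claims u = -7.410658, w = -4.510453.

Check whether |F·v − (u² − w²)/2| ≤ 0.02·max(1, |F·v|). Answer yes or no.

no

F·v = (-8.609)×(-2.422) = 20.850998 W.
(u² − w²)/2 = (54.917852 − 20.344186)/2 = 17.286833 W.
|Δ| = 3.564165;  2% of max(1, |F·v|) = 0.417020.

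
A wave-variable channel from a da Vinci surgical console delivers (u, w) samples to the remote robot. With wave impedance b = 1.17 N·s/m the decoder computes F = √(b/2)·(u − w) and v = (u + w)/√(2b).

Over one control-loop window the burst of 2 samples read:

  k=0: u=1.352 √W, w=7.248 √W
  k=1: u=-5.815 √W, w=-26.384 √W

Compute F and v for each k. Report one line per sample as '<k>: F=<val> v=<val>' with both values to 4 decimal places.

0: F=-4.5096 v=5.6220
1: F=15.7323 v=-21.0491

k=0: u−w=-5.8960, u+w=8.6000; √(b/2)=0.7649, √(2b)=1.5297; F=0.7649×(-5.896)=-4.5096, v=8.6000/1.5297=5.6220
k=1: u−w=20.5690, u+w=-32.1990; √(b/2)=0.7649, √(2b)=1.5297; F=0.7649×20.569=15.7323, v=-32.1990/1.5297=-21.0491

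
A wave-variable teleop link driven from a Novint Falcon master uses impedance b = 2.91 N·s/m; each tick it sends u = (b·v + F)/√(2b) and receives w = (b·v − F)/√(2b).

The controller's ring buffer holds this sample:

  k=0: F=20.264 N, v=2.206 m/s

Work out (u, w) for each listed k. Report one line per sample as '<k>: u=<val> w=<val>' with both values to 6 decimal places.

k=0: b·v=2.91×2.206=6.419460; √(2b)=2.412468; u=(6.419460+20.264)/2.412468=11.060650, w=(6.419460−20.264)/2.412468=-5.738746

0: u=11.060650 w=-5.738746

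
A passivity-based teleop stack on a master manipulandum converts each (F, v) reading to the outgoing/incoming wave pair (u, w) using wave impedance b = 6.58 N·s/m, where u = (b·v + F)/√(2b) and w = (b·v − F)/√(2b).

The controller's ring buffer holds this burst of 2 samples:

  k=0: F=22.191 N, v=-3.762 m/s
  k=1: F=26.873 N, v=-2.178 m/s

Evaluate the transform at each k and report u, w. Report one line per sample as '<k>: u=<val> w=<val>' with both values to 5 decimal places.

0: u=-0.70650 w=-12.94080
1: u=3.45725 w=-11.35832

k=0: b·v=6.58×(-3.762)=-24.75396; √(2b)=3.62767; u=(-24.75396+22.191)/3.62767=-0.70650, w=(-24.75396−22.191)/3.62767=-12.94080
k=1: b·v=6.58×(-2.178)=-14.33124; √(2b)=3.62767; u=(-14.33124+26.873)/3.62767=3.45725, w=(-14.33124−26.873)/3.62767=-11.35832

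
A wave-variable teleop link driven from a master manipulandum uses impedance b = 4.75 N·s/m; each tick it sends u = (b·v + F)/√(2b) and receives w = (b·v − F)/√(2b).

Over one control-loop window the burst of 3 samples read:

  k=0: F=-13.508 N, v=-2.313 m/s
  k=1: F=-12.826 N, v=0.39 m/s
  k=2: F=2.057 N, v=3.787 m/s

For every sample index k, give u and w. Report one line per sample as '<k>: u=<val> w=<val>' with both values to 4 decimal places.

k=0: b·v=4.75×(-2.313)=-10.9868; √(2b)=3.0822; u=(-10.9868+(-13.508))/3.0822=-7.9471, w=(-10.9868−(-13.508))/3.0822=0.8180
k=1: b·v=4.75×0.39=1.8525; √(2b)=3.0822; u=(1.8525+(-12.826))/3.0822=-3.5603, w=(1.8525−(-12.826))/3.0822=4.7623
k=2: b·v=4.75×3.787=17.9883; √(2b)=3.0822; u=(17.9883+2.057)/3.0822=6.5035, w=(17.9883−2.057)/3.0822=5.1688

0: u=-7.9471 w=0.8180
1: u=-3.5603 w=4.7623
2: u=6.5035 w=5.1688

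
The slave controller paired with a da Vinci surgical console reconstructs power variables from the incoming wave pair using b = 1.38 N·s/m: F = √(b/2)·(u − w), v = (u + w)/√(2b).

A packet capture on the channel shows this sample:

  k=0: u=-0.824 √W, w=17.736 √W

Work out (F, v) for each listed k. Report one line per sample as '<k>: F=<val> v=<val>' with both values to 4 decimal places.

k=0: u−w=-18.5600, u+w=16.9120; √(b/2)=0.8307, √(2b)=1.6613; F=0.8307×(-18.56)=-15.4171, v=16.9120/1.6613=10.1798

0: F=-15.4171 v=10.1798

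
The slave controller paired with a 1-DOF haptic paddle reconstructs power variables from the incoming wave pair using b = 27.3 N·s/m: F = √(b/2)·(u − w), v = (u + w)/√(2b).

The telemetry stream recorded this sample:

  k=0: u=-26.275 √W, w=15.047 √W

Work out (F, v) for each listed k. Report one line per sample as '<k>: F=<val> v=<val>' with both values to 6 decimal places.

0: F=-152.667874 v=-1.519519

k=0: u−w=-41.322000, u+w=-11.228000; √(b/2)=3.694591, √(2b)=7.389181; F=3.694591×(-41.322)=-152.667874, v=-11.228000/7.389181=-1.519519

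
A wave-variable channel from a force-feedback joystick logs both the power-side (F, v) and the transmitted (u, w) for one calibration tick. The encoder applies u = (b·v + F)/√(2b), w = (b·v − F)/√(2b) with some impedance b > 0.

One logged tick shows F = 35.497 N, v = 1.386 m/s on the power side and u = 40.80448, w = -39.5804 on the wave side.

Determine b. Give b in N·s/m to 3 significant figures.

b = 0.39 N·s/m

u + w = 1.22408;  u + w = √(2b)·v, so √(2b) = 1.22408/1.386 = 0.88317.
b = (√(2b))²/2 = 0.78000/2 = 0.39000.
(Check via u − w = 2F/√(2b): u − w = 80.38488, 2F/√(2b) = 80.38501.)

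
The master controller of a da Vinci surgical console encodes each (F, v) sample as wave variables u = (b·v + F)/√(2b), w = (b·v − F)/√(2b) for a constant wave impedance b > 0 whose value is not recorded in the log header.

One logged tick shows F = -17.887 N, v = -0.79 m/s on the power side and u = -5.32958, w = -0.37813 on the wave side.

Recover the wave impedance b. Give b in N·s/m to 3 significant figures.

u + w = -5.70771;  u + w = √(2b)·v, so √(2b) = -5.70771/(-0.79) = 7.22495.
b = (√(2b))²/2 = 52.19989/2 = 26.09995.
(Check via u − w = 2F/√(2b): u − w = -4.95145, 2F/√(2b) = -4.95145.)

b = 26.1 N·s/m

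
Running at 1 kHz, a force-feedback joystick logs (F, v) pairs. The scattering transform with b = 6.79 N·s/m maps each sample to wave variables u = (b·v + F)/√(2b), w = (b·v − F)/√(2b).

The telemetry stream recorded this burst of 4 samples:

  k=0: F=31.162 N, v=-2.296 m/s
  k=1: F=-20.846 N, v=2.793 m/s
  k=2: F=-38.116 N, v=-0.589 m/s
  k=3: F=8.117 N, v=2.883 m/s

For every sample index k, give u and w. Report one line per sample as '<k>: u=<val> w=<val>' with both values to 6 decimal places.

0: u=4.225703 w=-12.686704
1: u=-0.510577 w=10.803076
2: u=-11.428523 w=9.257996
3: u=7.514730 w=3.109428

k=0: b·v=6.79×(-2.296)=-15.589840; √(2b)=3.685105; u=(-15.589840+31.162)/3.685105=4.225703, w=(-15.589840−31.162)/3.685105=-12.686704
k=1: b·v=6.79×2.793=18.964470; √(2b)=3.685105; u=(18.964470+(-20.846))/3.685105=-0.510577, w=(18.964470−(-20.846))/3.685105=10.803076
k=2: b·v=6.79×(-0.589)=-3.999310; √(2b)=3.685105; u=(-3.999310+(-38.116))/3.685105=-11.428523, w=(-3.999310−(-38.116))/3.685105=9.257996
k=3: b·v=6.79×2.883=19.575570; √(2b)=3.685105; u=(19.575570+8.117)/3.685105=7.514730, w=(19.575570−8.117)/3.685105=3.109428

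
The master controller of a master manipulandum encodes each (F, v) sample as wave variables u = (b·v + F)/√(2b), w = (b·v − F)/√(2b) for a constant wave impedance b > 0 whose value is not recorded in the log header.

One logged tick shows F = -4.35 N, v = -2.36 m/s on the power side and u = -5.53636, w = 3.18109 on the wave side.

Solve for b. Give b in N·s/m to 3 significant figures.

u + w = -2.35527;  u + w = √(2b)·v, so √(2b) = -2.35527/(-2.36) = 0.99800.
b = (√(2b))²/2 = 0.99600/2 = 0.49800.
(Check via u − w = 2F/√(2b): u − w = -8.71745, 2F/√(2b) = -8.71747.)

b = 0.498 N·s/m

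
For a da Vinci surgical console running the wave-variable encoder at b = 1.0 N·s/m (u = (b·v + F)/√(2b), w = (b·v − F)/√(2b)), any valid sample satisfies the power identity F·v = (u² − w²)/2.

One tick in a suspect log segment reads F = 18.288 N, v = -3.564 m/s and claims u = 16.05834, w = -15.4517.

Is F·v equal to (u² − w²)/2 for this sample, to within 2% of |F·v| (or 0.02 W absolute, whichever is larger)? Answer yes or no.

F·v = 18.288×(-3.564) = -65.17843 W.
(u² − w²)/2 = (257.87028 − 238.75503)/2 = 9.55763 W.
|Δ| = 74.73606;  2% of max(1, |F·v|) = 1.30357.

no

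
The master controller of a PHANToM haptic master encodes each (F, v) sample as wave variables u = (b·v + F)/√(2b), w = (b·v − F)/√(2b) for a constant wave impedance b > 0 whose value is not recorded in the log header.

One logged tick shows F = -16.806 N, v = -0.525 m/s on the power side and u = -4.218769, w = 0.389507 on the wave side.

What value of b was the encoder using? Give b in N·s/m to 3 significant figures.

u + w = -3.829262;  u + w = √(2b)·v, so √(2b) = -3.829262/(-0.525) = 7.293832.
b = (√(2b))²/2 = 53.199991/2 = 26.599995.
(Check via u − w = 2F/√(2b): u − w = -4.608276, 2F/√(2b) = -4.608277.)

b = 26.6 N·s/m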